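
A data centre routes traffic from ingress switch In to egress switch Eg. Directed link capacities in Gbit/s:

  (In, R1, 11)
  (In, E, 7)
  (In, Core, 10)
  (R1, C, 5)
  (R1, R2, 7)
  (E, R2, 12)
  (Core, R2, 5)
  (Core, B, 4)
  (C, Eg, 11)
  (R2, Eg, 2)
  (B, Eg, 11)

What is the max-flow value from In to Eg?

Augment In→R1→C→Eg: bottleneck 5, flow now 5.
Augment In→R1→R2→Eg: bottleneck 2, flow now 7.
Augment In→Core→B→Eg: bottleneck 4, flow now 11.
No augmenting path remains; maximum flow = 11.
In the residual graph, reachable from In: {In, R1, E, Core, R2}.
Min-cut edges: R1→C (5), Core→B (4), R2→Eg (2); capacity 5 + 4 + 2 = 11.
This cut is saturated, so no flow can exceed 11.

11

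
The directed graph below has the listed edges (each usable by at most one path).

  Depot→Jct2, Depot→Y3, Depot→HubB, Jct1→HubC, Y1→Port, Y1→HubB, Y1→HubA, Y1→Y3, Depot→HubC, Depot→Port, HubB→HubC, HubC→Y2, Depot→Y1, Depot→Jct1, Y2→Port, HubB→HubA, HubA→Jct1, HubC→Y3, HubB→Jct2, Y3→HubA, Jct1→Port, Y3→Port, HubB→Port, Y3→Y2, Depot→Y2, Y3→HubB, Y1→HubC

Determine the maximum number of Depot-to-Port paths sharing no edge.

Assign every edge capacity 1; by Menger, the answer equals the max flow.
Path Depot→Port (+1); total 1.
Path Depot→Y1→Port (+1); total 2.
Path Depot→HubB→Port (+1); total 3.
Path Depot→Y3→Port (+1); total 4.
Path Depot→Y2→Port (+1); total 5.
Path Depot→Jct1→Port (+1); total 6.
No residual Depot→Port path; max flow = 6.
Certifying cut of size 6: {Depot→Port, Depot→Y1, HubB→Port, Jct1→Port, Y2→Port, Y3→Port}.

6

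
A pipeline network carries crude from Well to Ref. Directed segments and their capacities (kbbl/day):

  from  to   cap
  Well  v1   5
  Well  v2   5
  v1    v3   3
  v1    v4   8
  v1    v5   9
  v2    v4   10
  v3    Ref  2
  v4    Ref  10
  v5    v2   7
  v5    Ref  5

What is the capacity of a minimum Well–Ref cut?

10

Augment Well→v1→v3→Ref: bottleneck 2, flow now 2.
Augment Well→v1→v4→Ref: bottleneck 3, flow now 5.
Augment Well→v2→v4→Ref: bottleneck 5, flow now 10.
No augmenting path remains; maximum flow = 10.
By max-flow min-cut, the minimum cut capacity equals the max flow.
In the residual graph, reachable from Well: {Well}.
Min-cut edges: Well→v1 (5), Well→v2 (5); capacity 5 + 5 = 10.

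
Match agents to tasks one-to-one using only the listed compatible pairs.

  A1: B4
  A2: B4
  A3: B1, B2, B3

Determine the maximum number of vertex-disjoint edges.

2

Unit-capacity flow: source→left, listed edges, right→sink; max matching = max flow.
Augmenting path A1→B4 (+1); matched 1.
Augmenting path A3→B1 (+1); matched 2.
No augmenting path remains; maximum matching = 2.
König certificate: {A3, B4} is a vertex cover of size 2 (every listed pair touches it), so no matching can be larger.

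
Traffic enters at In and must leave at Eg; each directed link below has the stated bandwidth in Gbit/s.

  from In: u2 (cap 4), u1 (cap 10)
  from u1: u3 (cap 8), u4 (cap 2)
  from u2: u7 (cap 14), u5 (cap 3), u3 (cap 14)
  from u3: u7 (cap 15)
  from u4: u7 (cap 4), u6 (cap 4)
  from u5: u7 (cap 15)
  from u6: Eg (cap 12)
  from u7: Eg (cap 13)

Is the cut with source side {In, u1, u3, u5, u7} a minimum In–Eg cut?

Given cut capacity: 4 + 2 + 13 = 19.
Augment In→u2→u7→Eg: bottleneck 4, flow now 4.
Augment In→u1→u3→u7→Eg: bottleneck 8, flow now 12.
Augment In→u1→u4→u6→Eg: bottleneck 2, flow now 14.
No augmenting path remains; maximum flow = 14.
In the residual graph, reachable from In: {In}.
Min-cut edges: In→u1 (10), In→u2 (4); capacity 10 + 4 = 14.
Cut capacity 19 exceeds the max flow 14, so it is not minimum.

No — its capacity is 19, but the minimum cut has capacity 14.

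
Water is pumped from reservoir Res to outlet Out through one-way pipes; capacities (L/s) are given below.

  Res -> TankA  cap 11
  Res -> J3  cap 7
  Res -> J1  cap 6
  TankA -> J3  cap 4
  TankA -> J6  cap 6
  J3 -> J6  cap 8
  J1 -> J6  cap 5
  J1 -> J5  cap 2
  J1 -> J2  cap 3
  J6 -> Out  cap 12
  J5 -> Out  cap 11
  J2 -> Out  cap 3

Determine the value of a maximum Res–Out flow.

Augment Res→TankA→J6→Out: bottleneck 6, flow now 6.
Augment Res→J3→J6→Out: bottleneck 6, flow now 12.
Augment Res→J1→J5→Out: bottleneck 2, flow now 14.
Augment Res→J1→J2→Out: bottleneck 3, flow now 17.
No augmenting path remains; maximum flow = 17.
In the residual graph, reachable from Res: {Res, TankA, J3, J1, J6}.
Min-cut edges: J1→J5 (2), J1→J2 (3), J6→Out (12); capacity 2 + 3 + 12 = 17.
This cut is saturated, so no flow can exceed 17.

17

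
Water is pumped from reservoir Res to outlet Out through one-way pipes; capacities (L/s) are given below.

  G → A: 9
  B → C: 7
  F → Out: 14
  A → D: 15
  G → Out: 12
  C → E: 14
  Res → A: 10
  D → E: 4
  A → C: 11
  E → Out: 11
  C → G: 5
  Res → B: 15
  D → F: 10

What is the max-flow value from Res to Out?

17

Augment Res→A→C→E→Out: bottleneck 10, flow now 10.
Augment Res→B→C→E→Out: bottleneck 1, flow now 11.
Augment Res→B→C→G→Out: bottleneck 5, flow now 16.
Augment Res→B→C→A→D→F→Out: bottleneck 1, flow now 17. (uses reverse residual edge)
No augmenting path remains; maximum flow = 17.
In the residual graph, reachable from Res: {Res, B}.
Min-cut edges: Res→A (10), B→C (7); capacity 10 + 7 = 17.
This cut is saturated, so no flow can exceed 17.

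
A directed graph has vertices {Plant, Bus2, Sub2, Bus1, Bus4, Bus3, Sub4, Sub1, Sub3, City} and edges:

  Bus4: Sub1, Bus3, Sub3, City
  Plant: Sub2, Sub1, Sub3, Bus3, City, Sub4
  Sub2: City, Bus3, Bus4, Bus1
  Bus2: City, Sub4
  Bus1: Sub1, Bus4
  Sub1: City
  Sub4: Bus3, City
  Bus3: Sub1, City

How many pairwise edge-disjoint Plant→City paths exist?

Assign every edge capacity 1; by Menger, the answer equals the max flow.
Path Plant→City (+1); total 1.
Path Plant→Sub2→City (+1); total 2.
Path Plant→Bus3→City (+1); total 3.
Path Plant→Sub4→City (+1); total 4.
Path Plant→Sub1→City (+1); total 5.
No residual Plant→City path; max flow = 5.
Certifying cut of size 5: {Plant→Bus3, Plant→City, Plant→Sub1, Plant→Sub2, Plant→Sub4}.

5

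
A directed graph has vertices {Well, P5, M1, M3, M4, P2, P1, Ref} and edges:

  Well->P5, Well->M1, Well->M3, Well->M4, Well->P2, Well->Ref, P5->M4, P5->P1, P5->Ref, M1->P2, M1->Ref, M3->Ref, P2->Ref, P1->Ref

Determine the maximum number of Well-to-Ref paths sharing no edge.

5

Assign every edge capacity 1; by Menger, the answer equals the max flow.
Path Well→Ref (+1); total 1.
Path Well→P5→Ref (+1); total 2.
Path Well→M1→Ref (+1); total 3.
Path Well→M3→Ref (+1); total 4.
Path Well→P2→Ref (+1); total 5.
No residual Well→Ref path; max flow = 5.
Certifying cut of size 5: {Well→M1, Well→M3, Well→P2, Well→P5, Well→Ref}.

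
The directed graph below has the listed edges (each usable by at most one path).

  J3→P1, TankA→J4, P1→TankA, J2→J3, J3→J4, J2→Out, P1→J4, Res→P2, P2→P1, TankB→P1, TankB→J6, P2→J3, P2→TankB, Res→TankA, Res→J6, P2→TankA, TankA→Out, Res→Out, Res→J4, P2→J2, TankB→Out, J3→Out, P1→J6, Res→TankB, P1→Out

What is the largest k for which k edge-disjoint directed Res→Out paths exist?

4

Assign every edge capacity 1; by Menger, the answer equals the max flow.
Path Res→Out (+1); total 1.
Path Res→TankB→Out (+1); total 2.
Path Res→TankA→Out (+1); total 3.
Path Res→P2→J2→Out (+1); total 4.
No residual Res→Out path; max flow = 4.
Certifying cut of size 4: {Res→Out, Res→P2, Res→TankA, Res→TankB}.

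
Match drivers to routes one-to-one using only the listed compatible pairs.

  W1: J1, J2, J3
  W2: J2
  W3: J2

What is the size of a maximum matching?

Unit-capacity flow: source→left, listed edges, right→sink; max matching = max flow.
Augmenting path W1→J1 (+1); matched 1.
Augmenting path W2→J2 (+1); matched 2.
No augmenting path remains; maximum matching = 2.
König certificate: {W1, J2} is a vertex cover of size 2 (every listed pair touches it), so no matching can be larger.

2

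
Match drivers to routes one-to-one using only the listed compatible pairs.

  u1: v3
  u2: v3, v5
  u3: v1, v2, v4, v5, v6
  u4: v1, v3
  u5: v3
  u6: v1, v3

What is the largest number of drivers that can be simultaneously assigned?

Unit-capacity flow: source→left, listed edges, right→sink; max matching = max flow.
Augmenting path u1→v3 (+1); matched 1.
Augmenting path u2→v5 (+1); matched 2.
Augmenting path u3→v1 (+1); matched 3.
Augmenting path u4→v1→u3→v2 (+1); matched 4.
No augmenting path remains; maximum matching = 4.
König certificate: {u2, u3, v1, v3} is a vertex cover of size 4 (every listed pair touches it), so no matching can be larger.

4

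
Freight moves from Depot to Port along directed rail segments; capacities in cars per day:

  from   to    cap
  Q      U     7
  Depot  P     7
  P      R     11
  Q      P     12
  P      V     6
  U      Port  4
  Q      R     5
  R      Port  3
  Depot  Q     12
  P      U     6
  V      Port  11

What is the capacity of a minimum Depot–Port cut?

13

Augment Depot→P→R→Port: bottleneck 3, flow now 3.
Augment Depot→P→U→Port: bottleneck 4, flow now 7.
Augment Depot→Q→P→V→Port: bottleneck 6, flow now 13.
No augmenting path remains; maximum flow = 13.
By max-flow min-cut, the minimum cut capacity equals the max flow.
In the residual graph, reachable from Depot: {Depot, P, Q, R, U}.
Min-cut edges: P→V (6), R→Port (3), U→Port (4); capacity 6 + 3 + 4 = 13.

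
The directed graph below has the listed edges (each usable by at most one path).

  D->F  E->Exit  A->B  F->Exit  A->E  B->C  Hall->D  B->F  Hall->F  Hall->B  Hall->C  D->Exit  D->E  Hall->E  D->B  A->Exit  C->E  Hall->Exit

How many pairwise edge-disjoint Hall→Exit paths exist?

Assign every edge capacity 1; by Menger, the answer equals the max flow.
Path Hall→Exit (+1); total 1.
Path Hall→D→Exit (+1); total 2.
Path Hall→E→Exit (+1); total 3.
Path Hall→F→Exit (+1); total 4.
No residual Hall→Exit path; max flow = 4.
Certifying cut of size 4: {E→Exit, F→Exit, Hall→D, Hall→Exit}.

4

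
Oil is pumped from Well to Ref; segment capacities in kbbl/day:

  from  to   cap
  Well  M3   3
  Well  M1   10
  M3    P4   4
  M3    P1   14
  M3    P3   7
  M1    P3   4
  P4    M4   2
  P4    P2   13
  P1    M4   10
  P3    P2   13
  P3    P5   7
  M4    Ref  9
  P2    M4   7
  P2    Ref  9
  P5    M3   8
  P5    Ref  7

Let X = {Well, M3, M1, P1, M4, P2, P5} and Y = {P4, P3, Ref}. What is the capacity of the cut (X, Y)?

40

Edges leaving {Well, M3, M1, P1, M4, P2, P5}: M3→P4 (4), M3→P3 (7), M1→P3 (4), M4→Ref (9), P2→Ref (9), P5→Ref (7).
Cut capacity = 4 + 7 + 4 + 9 + 9 + 7 = 40.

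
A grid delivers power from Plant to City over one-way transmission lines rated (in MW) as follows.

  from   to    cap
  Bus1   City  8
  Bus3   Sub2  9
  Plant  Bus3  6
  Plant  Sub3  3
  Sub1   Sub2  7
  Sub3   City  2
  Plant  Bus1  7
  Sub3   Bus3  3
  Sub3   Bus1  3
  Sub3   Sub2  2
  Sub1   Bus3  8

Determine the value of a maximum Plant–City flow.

10

Augment Plant→Sub3→City: bottleneck 2, flow now 2.
Augment Plant→Bus1→City: bottleneck 7, flow now 9.
Augment Plant→Sub3→Bus1→City: bottleneck 1, flow now 10.
No augmenting path remains; maximum flow = 10.
In the residual graph, reachable from Plant: {Plant, Bus3, Sub2}.
Min-cut edges: Plant→Sub3 (3), Plant→Bus1 (7); capacity 3 + 7 = 10.
This cut is saturated, so no flow can exceed 10.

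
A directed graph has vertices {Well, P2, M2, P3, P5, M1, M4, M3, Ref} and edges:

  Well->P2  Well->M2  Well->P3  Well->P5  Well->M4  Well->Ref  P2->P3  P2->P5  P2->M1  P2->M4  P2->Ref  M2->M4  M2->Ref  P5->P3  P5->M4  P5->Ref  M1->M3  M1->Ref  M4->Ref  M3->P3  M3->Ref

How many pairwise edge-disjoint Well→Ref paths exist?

5

Assign every edge capacity 1; by Menger, the answer equals the max flow.
Path Well→Ref (+1); total 1.
Path Well→P2→Ref (+1); total 2.
Path Well→M2→Ref (+1); total 3.
Path Well→P5→Ref (+1); total 4.
Path Well→M4→Ref (+1); total 5.
No residual Well→Ref path; max flow = 5.
Certifying cut of size 5: {Well→M2, Well→M4, Well→P2, Well→P5, Well→Ref}.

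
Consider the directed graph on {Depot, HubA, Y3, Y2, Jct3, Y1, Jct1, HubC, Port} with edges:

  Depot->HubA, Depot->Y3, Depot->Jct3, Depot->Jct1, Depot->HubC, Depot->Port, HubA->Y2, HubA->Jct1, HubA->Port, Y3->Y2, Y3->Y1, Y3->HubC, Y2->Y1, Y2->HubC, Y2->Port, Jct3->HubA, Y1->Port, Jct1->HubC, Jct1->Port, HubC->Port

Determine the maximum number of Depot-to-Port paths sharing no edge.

6

Assign every edge capacity 1; by Menger, the answer equals the max flow.
Path Depot→Port (+1); total 1.
Path Depot→HubA→Port (+1); total 2.
Path Depot→Jct1→Port (+1); total 3.
Path Depot→HubC→Port (+1); total 4.
Path Depot→Y3→Y2→Port (+1); total 5.
Path Depot→Jct3→HubA→Y2→Y1→Port (+1); total 6.
No residual Depot→Port path; max flow = 6.
Certifying cut of size 6: {Depot→HubA, Depot→HubC, Depot→Jct1, Depot→Jct3, Depot→Port, Depot→Y3}.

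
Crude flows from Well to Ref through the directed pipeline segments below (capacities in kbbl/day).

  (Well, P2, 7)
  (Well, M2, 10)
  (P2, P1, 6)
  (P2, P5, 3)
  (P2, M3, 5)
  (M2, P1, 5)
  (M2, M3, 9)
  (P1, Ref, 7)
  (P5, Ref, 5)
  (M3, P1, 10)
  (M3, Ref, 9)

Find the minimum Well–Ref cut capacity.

Augment Well→P2→P1→Ref: bottleneck 6, flow now 6.
Augment Well→P2→P5→Ref: bottleneck 1, flow now 7.
Augment Well→M2→P1→Ref: bottleneck 1, flow now 8.
Augment Well→M2→M3→Ref: bottleneck 9, flow now 17.
No augmenting path remains; maximum flow = 17.
By max-flow min-cut, the minimum cut capacity equals the max flow.
In the residual graph, reachable from Well: {Well}.
Min-cut edges: Well→P2 (7), Well→M2 (10); capacity 7 + 10 = 17.

17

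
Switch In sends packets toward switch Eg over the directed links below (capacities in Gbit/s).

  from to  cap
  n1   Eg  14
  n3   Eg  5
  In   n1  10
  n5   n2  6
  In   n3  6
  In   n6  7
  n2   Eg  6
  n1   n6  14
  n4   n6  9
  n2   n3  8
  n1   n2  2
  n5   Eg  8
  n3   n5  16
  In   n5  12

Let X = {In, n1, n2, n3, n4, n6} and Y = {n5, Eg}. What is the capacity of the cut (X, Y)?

53

Edges leaving {In, n1, n2, n3, n4, n6}: In→n5 (12), n1→Eg (14), n2→Eg (6), n3→n5 (16), n3→Eg (5).
Cut capacity = 12 + 14 + 6 + 16 + 5 = 53.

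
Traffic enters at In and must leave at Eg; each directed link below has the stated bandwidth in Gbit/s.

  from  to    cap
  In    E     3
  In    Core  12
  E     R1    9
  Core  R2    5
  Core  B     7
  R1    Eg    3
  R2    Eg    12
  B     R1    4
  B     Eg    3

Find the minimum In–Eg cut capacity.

Augment In→E→R1→Eg: bottleneck 3, flow now 3.
Augment In→Core→R2→Eg: bottleneck 5, flow now 8.
Augment In→Core→B→Eg: bottleneck 3, flow now 11.
No augmenting path remains; maximum flow = 11.
By max-flow min-cut, the minimum cut capacity equals the max flow.
In the residual graph, reachable from In: {In, E, Core, R1, B}.
Min-cut edges: Core→R2 (5), R1→Eg (3), B→Eg (3); capacity 5 + 3 + 3 = 11.

11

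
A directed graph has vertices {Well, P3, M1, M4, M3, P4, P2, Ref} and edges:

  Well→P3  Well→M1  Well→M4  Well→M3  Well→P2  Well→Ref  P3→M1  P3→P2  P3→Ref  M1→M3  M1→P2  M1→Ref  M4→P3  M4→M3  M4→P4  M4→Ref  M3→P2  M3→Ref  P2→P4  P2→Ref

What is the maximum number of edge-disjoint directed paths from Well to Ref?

Assign every edge capacity 1; by Menger, the answer equals the max flow.
Path Well→Ref (+1); total 1.
Path Well→P3→Ref (+1); total 2.
Path Well→M1→Ref (+1); total 3.
Path Well→M4→Ref (+1); total 4.
Path Well→M3→Ref (+1); total 5.
Path Well→P2→Ref (+1); total 6.
No residual Well→Ref path; max flow = 6.
Certifying cut of size 6: {Well→M1, Well→M3, Well→M4, Well→P2, Well→P3, Well→Ref}.

6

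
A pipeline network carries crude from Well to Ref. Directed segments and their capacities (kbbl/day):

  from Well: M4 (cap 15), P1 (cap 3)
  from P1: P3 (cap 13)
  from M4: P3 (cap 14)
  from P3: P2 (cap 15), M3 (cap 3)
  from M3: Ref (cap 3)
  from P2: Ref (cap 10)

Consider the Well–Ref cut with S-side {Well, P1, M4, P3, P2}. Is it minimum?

Given cut capacity: 3 + 10 = 13.
Augment Well→P1→P3→M3→Ref: bottleneck 3, flow now 3.
Augment Well→M4→P3→P2→Ref: bottleneck 10, flow now 13.
No augmenting path remains; maximum flow = 13.
Cut capacity 13 equals the max flow, so it is a minimum cut.

Yes — it is a minimum cut (capacity 13).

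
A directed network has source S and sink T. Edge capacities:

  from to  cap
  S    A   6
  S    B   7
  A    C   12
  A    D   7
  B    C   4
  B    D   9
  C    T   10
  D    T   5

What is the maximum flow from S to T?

13

Augment S→A→C→T: bottleneck 6, flow now 6.
Augment S→B→C→T: bottleneck 4, flow now 10.
Augment S→B→D→T: bottleneck 3, flow now 13.
No augmenting path remains; maximum flow = 13.
In the residual graph, reachable from S: {S}.
Min-cut edges: S→A (6), S→B (7); capacity 6 + 7 = 13.
This cut is saturated, so no flow can exceed 13.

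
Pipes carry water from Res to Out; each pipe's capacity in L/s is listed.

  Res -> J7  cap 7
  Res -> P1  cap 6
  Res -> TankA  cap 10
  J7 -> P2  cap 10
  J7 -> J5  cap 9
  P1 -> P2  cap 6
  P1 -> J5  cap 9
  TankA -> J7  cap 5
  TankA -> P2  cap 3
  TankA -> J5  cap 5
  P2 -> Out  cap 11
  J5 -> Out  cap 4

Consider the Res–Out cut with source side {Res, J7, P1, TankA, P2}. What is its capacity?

34

Edges leaving {Res, J7, P1, TankA, P2}: J7→J5 (9), P1→J5 (9), TankA→J5 (5), P2→Out (11).
Cut capacity = 9 + 9 + 5 + 11 = 34.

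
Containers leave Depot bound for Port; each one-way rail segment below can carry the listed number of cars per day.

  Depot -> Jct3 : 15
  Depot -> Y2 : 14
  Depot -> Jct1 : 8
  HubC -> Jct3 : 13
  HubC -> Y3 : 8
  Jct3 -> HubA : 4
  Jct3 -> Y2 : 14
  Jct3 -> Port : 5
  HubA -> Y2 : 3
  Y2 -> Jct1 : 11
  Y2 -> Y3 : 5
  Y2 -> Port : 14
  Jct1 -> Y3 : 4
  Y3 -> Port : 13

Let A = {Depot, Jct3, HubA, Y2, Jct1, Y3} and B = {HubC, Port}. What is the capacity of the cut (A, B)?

32

Edges leaving {Depot, Jct3, HubA, Y2, Jct1, Y3}: Jct3→Port (5), Y2→Port (14), Y3→Port (13).
Cut capacity = 5 + 14 + 13 = 32.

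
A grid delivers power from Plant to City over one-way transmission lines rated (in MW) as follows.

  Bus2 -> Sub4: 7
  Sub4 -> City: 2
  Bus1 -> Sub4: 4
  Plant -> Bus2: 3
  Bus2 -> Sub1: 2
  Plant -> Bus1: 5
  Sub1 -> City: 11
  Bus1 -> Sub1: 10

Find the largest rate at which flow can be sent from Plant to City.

Augment Plant→Bus2→Sub1→City: bottleneck 2, flow now 2.
Augment Plant→Bus2→Sub4→City: bottleneck 1, flow now 3.
Augment Plant→Bus1→Sub1→City: bottleneck 5, flow now 8.
No augmenting path remains; maximum flow = 8.
In the residual graph, reachable from Plant: {Plant}.
Min-cut edges: Plant→Bus2 (3), Plant→Bus1 (5); capacity 3 + 5 = 8.
This cut is saturated, so no flow can exceed 8.

8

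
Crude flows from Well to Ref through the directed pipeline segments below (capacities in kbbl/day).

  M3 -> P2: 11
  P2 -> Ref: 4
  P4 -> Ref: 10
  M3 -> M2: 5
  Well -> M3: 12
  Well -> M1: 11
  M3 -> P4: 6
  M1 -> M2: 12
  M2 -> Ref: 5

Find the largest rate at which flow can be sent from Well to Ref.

15

Augment Well→M1→M2→Ref: bottleneck 5, flow now 5.
Augment Well→M3→P4→Ref: bottleneck 6, flow now 11.
Augment Well→M3→P2→Ref: bottleneck 4, flow now 15.
No augmenting path remains; maximum flow = 15.
In the residual graph, reachable from Well: {Well, M1, M3, M2, P2}.
Min-cut edges: M3→P4 (6), M2→Ref (5), P2→Ref (4); capacity 6 + 5 + 4 = 15.
This cut is saturated, so no flow can exceed 15.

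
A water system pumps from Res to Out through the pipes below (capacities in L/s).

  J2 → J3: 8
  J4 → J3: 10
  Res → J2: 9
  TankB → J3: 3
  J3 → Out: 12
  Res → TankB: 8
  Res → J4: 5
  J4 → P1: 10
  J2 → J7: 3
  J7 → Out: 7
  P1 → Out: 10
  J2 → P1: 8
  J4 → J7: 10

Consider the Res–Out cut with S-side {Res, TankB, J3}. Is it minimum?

Given cut capacity: 9 + 5 + 12 = 26.
Augment Res→J2→J3→Out: bottleneck 8, flow now 8.
Augment Res→J2→P1→Out: bottleneck 1, flow now 9.
Augment Res→J4→J3→Out: bottleneck 4, flow now 13.
Augment Res→J4→P1→Out: bottleneck 1, flow now 14.
Augment Res→TankB→J3→J2→P1→Out: bottleneck 3, flow now 17. (uses reverse residual edge)
No augmenting path remains; maximum flow = 17.
In the residual graph, reachable from Res: {Res, TankB}.
Min-cut edges: Res→J2 (9), Res→J4 (5), TankB→J3 (3); capacity 9 + 5 + 3 = 17.
Cut capacity 26 exceeds the max flow 17, so it is not minimum.

No — its capacity is 26, but the minimum cut has capacity 17.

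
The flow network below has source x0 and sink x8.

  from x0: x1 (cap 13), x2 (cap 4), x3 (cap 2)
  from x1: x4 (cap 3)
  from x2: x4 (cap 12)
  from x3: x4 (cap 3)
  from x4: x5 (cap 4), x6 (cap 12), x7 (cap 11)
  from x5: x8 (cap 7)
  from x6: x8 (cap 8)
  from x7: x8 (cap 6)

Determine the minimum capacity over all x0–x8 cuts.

Augment x0→x1→x4→x5→x8: bottleneck 3, flow now 3.
Augment x0→x2→x4→x5→x8: bottleneck 1, flow now 4.
Augment x0→x2→x4→x6→x8: bottleneck 3, flow now 7.
Augment x0→x3→x4→x6→x8: bottleneck 2, flow now 9.
No augmenting path remains; maximum flow = 9.
By max-flow min-cut, the minimum cut capacity equals the max flow.
In the residual graph, reachable from x0: {x0, x1}.
Min-cut edges: x0→x2 (4), x0→x3 (2), x1→x4 (3); capacity 4 + 2 + 3 = 9.

9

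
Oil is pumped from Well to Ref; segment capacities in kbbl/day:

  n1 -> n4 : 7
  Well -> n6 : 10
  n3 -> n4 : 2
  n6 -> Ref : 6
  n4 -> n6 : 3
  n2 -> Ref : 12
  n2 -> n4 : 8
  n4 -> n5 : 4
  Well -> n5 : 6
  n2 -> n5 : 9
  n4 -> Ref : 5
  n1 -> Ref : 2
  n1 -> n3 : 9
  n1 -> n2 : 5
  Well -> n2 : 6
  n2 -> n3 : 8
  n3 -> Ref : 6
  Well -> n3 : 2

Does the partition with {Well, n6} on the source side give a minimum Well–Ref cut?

Given cut capacity: 6 + 2 + 6 + 6 = 20.
Augment Well→n2→Ref: bottleneck 6, flow now 6.
Augment Well→n3→Ref: bottleneck 2, flow now 8.
Augment Well→n6→Ref: bottleneck 6, flow now 14.
No augmenting path remains; maximum flow = 14.
In the residual graph, reachable from Well: {Well, n5, n6}.
Min-cut edges: Well→n2 (6), Well→n3 (2), n6→Ref (6); capacity 6 + 2 + 6 = 14.
Cut capacity 20 exceeds the max flow 14, so it is not minimum.

No — its capacity is 20, but the minimum cut has capacity 14.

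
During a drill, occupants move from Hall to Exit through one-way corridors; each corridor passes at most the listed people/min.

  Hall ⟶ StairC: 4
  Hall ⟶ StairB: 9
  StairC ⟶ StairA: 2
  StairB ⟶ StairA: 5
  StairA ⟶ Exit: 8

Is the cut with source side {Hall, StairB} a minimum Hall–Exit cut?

No — its capacity is 9, but the minimum cut has capacity 7.

Given cut capacity: 4 + 5 = 9.
Augment Hall→StairC→StairA→Exit: bottleneck 2, flow now 2.
Augment Hall→StairB→StairA→Exit: bottleneck 5, flow now 7.
No augmenting path remains; maximum flow = 7.
In the residual graph, reachable from Hall: {Hall, StairC, StairB}.
Min-cut edges: StairC→StairA (2), StairB→StairA (5); capacity 2 + 5 = 7.
Cut capacity 9 exceeds the max flow 7, so it is not minimum.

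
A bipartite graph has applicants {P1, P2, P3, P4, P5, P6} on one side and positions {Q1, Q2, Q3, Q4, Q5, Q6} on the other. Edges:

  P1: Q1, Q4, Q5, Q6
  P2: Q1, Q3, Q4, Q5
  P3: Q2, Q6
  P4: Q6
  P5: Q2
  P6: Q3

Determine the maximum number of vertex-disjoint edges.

Unit-capacity flow: source→left, listed edges, right→sink; max matching = max flow.
Augmenting path P1→Q1 (+1); matched 1.
Augmenting path P2→Q3 (+1); matched 2.
Augmenting path P3→Q2 (+1); matched 3.
Augmenting path P4→Q6 (+1); matched 4.
Augmenting path P6→Q3→P2→Q4 (+1); matched 5.
No augmenting path remains; maximum matching = 5.
König certificate: {P1, P2, P6, Q2, Q6} is a vertex cover of size 5 (every listed pair touches it), so no matching can be larger.

5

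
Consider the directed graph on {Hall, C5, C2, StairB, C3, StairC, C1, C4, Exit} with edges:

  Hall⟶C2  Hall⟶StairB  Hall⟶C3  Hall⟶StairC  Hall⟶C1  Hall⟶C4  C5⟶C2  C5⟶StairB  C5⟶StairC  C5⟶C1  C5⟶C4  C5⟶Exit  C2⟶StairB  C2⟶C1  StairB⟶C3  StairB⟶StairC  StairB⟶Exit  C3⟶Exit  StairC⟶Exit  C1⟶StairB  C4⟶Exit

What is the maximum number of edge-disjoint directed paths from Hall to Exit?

Assign every edge capacity 1; by Menger, the answer equals the max flow.
Path Hall→StairB→Exit (+1); total 1.
Path Hall→C3→Exit (+1); total 2.
Path Hall→StairC→Exit (+1); total 3.
Path Hall→C4→Exit (+1); total 4.
No residual Hall→Exit path; max flow = 4.
Certifying cut of size 4: {C3→Exit, Hall→C4, StairB→Exit, StairC→Exit}.

4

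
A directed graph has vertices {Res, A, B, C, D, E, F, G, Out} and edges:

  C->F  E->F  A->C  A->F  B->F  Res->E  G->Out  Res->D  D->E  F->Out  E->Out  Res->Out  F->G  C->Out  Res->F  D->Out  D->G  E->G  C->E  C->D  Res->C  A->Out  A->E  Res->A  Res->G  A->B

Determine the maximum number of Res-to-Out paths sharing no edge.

7

Assign every edge capacity 1; by Menger, the answer equals the max flow.
Path Res→Out (+1); total 1.
Path Res→A→Out (+1); total 2.
Path Res→C→Out (+1); total 3.
Path Res→D→Out (+1); total 4.
Path Res→E→Out (+1); total 5.
Path Res→F→Out (+1); total 6.
Path Res→G→Out (+1); total 7.
No residual Res→Out path; max flow = 7.
Certifying cut of size 7: {Res→A, Res→C, Res→D, Res→E, Res→F, Res→G, Res→Out}.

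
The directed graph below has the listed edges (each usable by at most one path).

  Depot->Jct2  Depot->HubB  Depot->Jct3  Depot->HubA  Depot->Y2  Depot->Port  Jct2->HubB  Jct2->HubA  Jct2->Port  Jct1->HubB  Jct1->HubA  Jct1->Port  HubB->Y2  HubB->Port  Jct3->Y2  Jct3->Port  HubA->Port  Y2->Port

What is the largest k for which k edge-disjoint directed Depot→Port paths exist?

6

Assign every edge capacity 1; by Menger, the answer equals the max flow.
Path Depot→Port (+1); total 1.
Path Depot→Jct2→Port (+1); total 2.
Path Depot→HubB→Port (+1); total 3.
Path Depot→Jct3→Port (+1); total 4.
Path Depot→HubA→Port (+1); total 5.
Path Depot→Y2→Port (+1); total 6.
No residual Depot→Port path; max flow = 6.
Certifying cut of size 6: {Depot→HubA, Depot→HubB, Depot→Jct2, Depot→Jct3, Depot→Port, Depot→Y2}.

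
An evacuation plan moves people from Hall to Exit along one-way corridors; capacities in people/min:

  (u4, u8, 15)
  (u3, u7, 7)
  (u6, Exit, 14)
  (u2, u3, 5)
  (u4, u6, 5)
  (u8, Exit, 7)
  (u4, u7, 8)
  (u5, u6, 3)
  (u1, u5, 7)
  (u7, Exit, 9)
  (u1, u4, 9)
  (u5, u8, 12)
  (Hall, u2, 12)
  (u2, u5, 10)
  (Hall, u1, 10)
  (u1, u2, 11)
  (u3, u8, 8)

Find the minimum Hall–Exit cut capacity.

22

Augment Hall→u1→u4→u6→Exit: bottleneck 5, flow now 5.
Augment Hall→u1→u4→u7→Exit: bottleneck 4, flow now 9.
Augment Hall→u1→u5→u6→Exit: bottleneck 1, flow now 10.
Augment Hall→u2→u3→u7→Exit: bottleneck 5, flow now 15.
Augment Hall→u2→u5→u6→Exit: bottleneck 2, flow now 17.
Augment Hall→u2→u5→u8→Exit: bottleneck 5, flow now 22.
No augmenting path remains; maximum flow = 22.
By max-flow min-cut, the minimum cut capacity equals the max flow.
In the residual graph, reachable from Hall: {Hall}.
Min-cut edges: Hall→u1 (10), Hall→u2 (12); capacity 10 + 12 = 22.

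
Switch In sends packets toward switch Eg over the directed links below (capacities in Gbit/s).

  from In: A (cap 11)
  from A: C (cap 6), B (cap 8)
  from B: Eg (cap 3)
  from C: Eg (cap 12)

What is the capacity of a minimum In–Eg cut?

9

Augment In→A→B→Eg: bottleneck 3, flow now 3.
Augment In→A→C→Eg: bottleneck 6, flow now 9.
No augmenting path remains; maximum flow = 9.
By max-flow min-cut, the minimum cut capacity equals the max flow.
In the residual graph, reachable from In: {In, A, B}.
Min-cut edges: A→C (6), B→Eg (3); capacity 6 + 3 = 9.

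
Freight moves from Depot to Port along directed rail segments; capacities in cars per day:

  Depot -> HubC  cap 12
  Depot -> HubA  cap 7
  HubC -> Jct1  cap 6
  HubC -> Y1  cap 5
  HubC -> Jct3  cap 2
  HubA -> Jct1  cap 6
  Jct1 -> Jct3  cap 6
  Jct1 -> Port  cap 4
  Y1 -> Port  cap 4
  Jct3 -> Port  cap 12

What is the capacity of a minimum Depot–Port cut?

Augment Depot→HubC→Jct1→Port: bottleneck 4, flow now 4.
Augment Depot→HubC→Y1→Port: bottleneck 4, flow now 8.
Augment Depot→HubC→Jct3→Port: bottleneck 2, flow now 10.
Augment Depot→HubC→Jct1→Jct3→Port: bottleneck 2, flow now 12.
Augment Depot→HubA→Jct1→Jct3→Port: bottleneck 4, flow now 16.
No augmenting path remains; maximum flow = 16.
By max-flow min-cut, the minimum cut capacity equals the max flow.
In the residual graph, reachable from Depot: {Depot, HubC, HubA, Jct1, Y1}.
Min-cut edges: HubC→Jct3 (2), Jct1→Jct3 (6), Jct1→Port (4), Y1→Port (4); capacity 2 + 6 + 4 + 4 = 16.

16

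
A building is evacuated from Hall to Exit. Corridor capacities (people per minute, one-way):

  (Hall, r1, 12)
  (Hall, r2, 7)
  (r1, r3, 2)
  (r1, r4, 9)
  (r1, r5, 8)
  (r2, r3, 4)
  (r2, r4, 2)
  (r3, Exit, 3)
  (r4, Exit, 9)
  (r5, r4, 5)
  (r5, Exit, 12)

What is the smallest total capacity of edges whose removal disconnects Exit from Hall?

Augment Hall→r1→r3→Exit: bottleneck 2, flow now 2.
Augment Hall→r1→r4→Exit: bottleneck 9, flow now 11.
Augment Hall→r1→r5→Exit: bottleneck 1, flow now 12.
Augment Hall→r2→r3→Exit: bottleneck 1, flow now 13.
Augment Hall→r2→r3→r1→r5→Exit: bottleneck 2, flow now 15. (uses reverse residual edge)
Augment Hall→r2→r4→r1→r5→Exit: bottleneck 2, flow now 17. (uses reverse residual edge)
No augmenting path remains; maximum flow = 17.
By max-flow min-cut, the minimum cut capacity equals the max flow.
In the residual graph, reachable from Hall: {Hall, r2, r3}.
Min-cut edges: Hall→r1 (12), r2→r4 (2), r3→Exit (3); capacity 12 + 2 + 3 = 17.

17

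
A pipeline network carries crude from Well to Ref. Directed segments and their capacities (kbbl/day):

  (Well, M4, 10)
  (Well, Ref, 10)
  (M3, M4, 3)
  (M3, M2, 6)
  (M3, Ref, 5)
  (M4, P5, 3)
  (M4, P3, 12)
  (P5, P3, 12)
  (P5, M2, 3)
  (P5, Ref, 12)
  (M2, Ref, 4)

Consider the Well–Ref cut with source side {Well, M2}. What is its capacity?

24

Edges leaving {Well, M2}: Well→M4 (10), Well→Ref (10), M2→Ref (4).
Cut capacity = 10 + 10 + 4 = 24.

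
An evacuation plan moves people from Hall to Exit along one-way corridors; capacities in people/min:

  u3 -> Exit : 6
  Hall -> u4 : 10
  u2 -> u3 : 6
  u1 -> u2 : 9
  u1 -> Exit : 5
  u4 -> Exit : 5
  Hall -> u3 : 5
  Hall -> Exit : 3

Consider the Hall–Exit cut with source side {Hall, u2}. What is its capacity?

Edges leaving {Hall, u2}: Hall→u3 (5), Hall→u4 (10), Hall→Exit (3), u2→u3 (6).
Cut capacity = 5 + 10 + 3 + 6 = 24.

24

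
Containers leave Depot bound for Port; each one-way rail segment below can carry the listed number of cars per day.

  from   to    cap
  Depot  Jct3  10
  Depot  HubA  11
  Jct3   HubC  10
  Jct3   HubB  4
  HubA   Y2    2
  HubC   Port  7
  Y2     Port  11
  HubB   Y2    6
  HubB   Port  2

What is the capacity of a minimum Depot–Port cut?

Augment Depot→Jct3→HubC→Port: bottleneck 7, flow now 7.
Augment Depot→Jct3→HubB→Port: bottleneck 2, flow now 9.
Augment Depot→HubA→Y2→Port: bottleneck 2, flow now 11.
Augment Depot→Jct3→HubB→Y2→Port: bottleneck 1, flow now 12.
No augmenting path remains; maximum flow = 12.
By max-flow min-cut, the minimum cut capacity equals the max flow.
In the residual graph, reachable from Depot: {Depot, HubA}.
Min-cut edges: Depot→Jct3 (10), HubA→Y2 (2); capacity 10 + 2 = 12.

12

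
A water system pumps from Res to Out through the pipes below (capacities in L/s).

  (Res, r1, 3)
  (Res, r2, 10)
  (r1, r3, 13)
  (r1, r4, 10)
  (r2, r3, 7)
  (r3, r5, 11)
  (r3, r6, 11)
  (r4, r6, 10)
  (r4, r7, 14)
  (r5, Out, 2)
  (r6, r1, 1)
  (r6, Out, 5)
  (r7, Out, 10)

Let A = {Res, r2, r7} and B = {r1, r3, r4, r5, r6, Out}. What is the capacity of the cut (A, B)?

20

Edges leaving {Res, r2, r7}: Res→r1 (3), r2→r3 (7), r7→Out (10).
Cut capacity = 3 + 7 + 10 = 20.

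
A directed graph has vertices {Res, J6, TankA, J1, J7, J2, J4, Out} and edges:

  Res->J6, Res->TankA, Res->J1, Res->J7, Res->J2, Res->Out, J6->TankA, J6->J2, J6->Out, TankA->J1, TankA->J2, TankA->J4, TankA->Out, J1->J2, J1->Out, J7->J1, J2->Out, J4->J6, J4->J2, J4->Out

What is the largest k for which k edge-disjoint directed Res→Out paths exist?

5

Assign every edge capacity 1; by Menger, the answer equals the max flow.
Path Res→Out (+1); total 1.
Path Res→J6→Out (+1); total 2.
Path Res→TankA→Out (+1); total 3.
Path Res→J1→Out (+1); total 4.
Path Res→J2→Out (+1); total 5.
No residual Res→Out path; max flow = 5.
Certifying cut of size 5: {J1→Out, J2→Out, Res→J6, Res→Out, Res→TankA}.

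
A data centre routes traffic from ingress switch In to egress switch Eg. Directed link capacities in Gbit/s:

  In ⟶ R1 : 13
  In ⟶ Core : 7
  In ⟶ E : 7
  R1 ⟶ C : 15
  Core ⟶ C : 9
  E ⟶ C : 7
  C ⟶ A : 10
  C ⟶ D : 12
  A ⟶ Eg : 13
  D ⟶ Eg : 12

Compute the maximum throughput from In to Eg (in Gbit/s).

22

Augment In→R1→C→A→Eg: bottleneck 10, flow now 10.
Augment In→R1→C→D→Eg: bottleneck 3, flow now 13.
Augment In→Core→C→D→Eg: bottleneck 7, flow now 20.
Augment In→E→C→D→Eg: bottleneck 2, flow now 22.
No augmenting path remains; maximum flow = 22.
In the residual graph, reachable from In: {In, R1, Core, E, C}.
Min-cut edges: C→A (10), C→D (12); capacity 10 + 12 = 22.
This cut is saturated, so no flow can exceed 22.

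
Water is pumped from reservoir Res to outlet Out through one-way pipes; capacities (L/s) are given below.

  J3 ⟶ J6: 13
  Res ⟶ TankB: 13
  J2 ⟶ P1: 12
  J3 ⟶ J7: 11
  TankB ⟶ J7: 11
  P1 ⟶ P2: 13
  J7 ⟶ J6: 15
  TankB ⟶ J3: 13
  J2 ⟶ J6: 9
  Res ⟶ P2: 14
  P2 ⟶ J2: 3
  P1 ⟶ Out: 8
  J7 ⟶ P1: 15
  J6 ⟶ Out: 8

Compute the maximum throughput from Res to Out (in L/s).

Augment Res→P2→J2→J6→Out: bottleneck 3, flow now 3.
Augment Res→TankB→J7→J6→Out: bottleneck 5, flow now 8.
Augment Res→TankB→J7→P1→Out: bottleneck 6, flow now 14.
Augment Res→TankB→J3→J7→P1→Out: bottleneck 2, flow now 16.
No augmenting path remains; maximum flow = 16.
In the residual graph, reachable from Res: {Res, P2}.
Min-cut edges: Res→TankB (13), P2→J2 (3); capacity 13 + 3 = 16.
This cut is saturated, so no flow can exceed 16.

16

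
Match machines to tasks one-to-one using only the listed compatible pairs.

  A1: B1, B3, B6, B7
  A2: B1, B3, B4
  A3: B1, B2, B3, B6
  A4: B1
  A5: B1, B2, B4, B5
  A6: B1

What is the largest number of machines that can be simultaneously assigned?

5

Unit-capacity flow: source→left, listed edges, right→sink; max matching = max flow.
Augmenting path A1→B1 (+1); matched 1.
Augmenting path A2→B3 (+1); matched 2.
Augmenting path A3→B2 (+1); matched 3.
Augmenting path A5→B4 (+1); matched 4.
Augmenting path A4→B1→A1→B6 (+1); matched 5.
No augmenting path remains; maximum matching = 5.
König certificate: {A1, A2, A3, A5, B1} is a vertex cover of size 5 (every listed pair touches it), so no matching can be larger.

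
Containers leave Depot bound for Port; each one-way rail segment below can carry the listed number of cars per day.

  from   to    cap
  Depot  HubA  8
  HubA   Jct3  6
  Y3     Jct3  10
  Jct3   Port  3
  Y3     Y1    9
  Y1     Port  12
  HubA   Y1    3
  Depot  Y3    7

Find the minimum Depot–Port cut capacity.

13

Augment Depot→Y3→Jct3→Port: bottleneck 3, flow now 3.
Augment Depot→Y3→Y1→Port: bottleneck 4, flow now 7.
Augment Depot→HubA→Y1→Port: bottleneck 3, flow now 10.
Augment Depot→HubA→Jct3→Y3→Y1→Port: bottleneck 3, flow now 13. (uses reverse residual edge)
No augmenting path remains; maximum flow = 13.
By max-flow min-cut, the minimum cut capacity equals the max flow.
In the residual graph, reachable from Depot: {Depot, HubA, Jct3}.
Min-cut edges: Depot→Y3 (7), HubA→Y1 (3), Jct3→Port (3); capacity 7 + 3 + 3 = 13.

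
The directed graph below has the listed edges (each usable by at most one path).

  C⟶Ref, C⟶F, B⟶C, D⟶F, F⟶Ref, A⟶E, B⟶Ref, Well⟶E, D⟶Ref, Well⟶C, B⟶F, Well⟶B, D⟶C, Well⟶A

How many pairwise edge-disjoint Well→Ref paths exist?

2

Assign every edge capacity 1; by Menger, the answer equals the max flow.
Path Well→B→Ref (+1); total 1.
Path Well→C→Ref (+1); total 2.
No residual Well→Ref path; max flow = 2.
Certifying cut of size 2: {Well→B, Well→C}.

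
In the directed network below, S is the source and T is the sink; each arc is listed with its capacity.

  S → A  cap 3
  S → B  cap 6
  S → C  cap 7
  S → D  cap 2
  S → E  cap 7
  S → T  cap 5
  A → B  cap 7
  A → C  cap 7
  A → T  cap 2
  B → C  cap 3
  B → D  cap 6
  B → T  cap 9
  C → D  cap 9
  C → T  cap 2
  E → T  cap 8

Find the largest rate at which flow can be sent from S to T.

Augment S→T: bottleneck 5, flow now 5.
Augment S→A→T: bottleneck 2, flow now 7.
Augment S→B→T: bottleneck 6, flow now 13.
Augment S→C→T: bottleneck 2, flow now 15.
Augment S→E→T: bottleneck 7, flow now 22.
Augment S→A→B→T: bottleneck 1, flow now 23.
No augmenting path remains; maximum flow = 23.
In the residual graph, reachable from S: {S, C, D}.
Min-cut edges: S→A (3), S→B (6), S→E (7), S→T (5), C→T (2); capacity 3 + 6 + 7 + 5 + 2 = 23.
This cut is saturated, so no flow can exceed 23.

23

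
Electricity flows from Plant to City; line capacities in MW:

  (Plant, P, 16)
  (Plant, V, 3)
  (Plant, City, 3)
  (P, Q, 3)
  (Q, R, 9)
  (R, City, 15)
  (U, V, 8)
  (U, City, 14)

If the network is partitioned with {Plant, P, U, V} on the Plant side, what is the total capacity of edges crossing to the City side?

Edges leaving {Plant, P, U, V}: Plant→City (3), P→Q (3), U→City (14).
Cut capacity = 3 + 3 + 14 = 20.

20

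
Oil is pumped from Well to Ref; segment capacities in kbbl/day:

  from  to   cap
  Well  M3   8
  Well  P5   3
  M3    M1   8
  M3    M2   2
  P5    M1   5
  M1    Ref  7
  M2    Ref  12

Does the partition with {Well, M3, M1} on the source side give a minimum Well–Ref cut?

No — its capacity is 12, but the minimum cut has capacity 9.

Given cut capacity: 3 + 2 + 7 = 12.
Augment Well→M3→M1→Ref: bottleneck 7, flow now 7.
Augment Well→M3→M2→Ref: bottleneck 1, flow now 8.
Augment Well→P5→M1→M3→M2→Ref: bottleneck 1, flow now 9. (uses reverse residual edge)
No augmenting path remains; maximum flow = 9.
In the residual graph, reachable from Well: {Well, M3, P5, M1}.
Min-cut edges: M3→M2 (2), M1→Ref (7); capacity 2 + 7 = 9.
Cut capacity 12 exceeds the max flow 9, so it is not minimum.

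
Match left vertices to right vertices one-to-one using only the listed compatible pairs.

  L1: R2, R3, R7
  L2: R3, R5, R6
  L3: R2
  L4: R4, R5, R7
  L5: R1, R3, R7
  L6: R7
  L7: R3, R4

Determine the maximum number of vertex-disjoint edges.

7

Unit-capacity flow: source→left, listed edges, right→sink; max matching = max flow.
Augmenting path L1→R2 (+1); matched 1.
Augmenting path L2→R3 (+1); matched 2.
Augmenting path L4→R4 (+1); matched 3.
Augmenting path L5→R1 (+1); matched 4.
Augmenting path L6→R7 (+1); matched 5.
Augmenting path L7→R3→L2→R5 (+1); matched 6.
Augmenting path L3→R2→L1→R3→L7→R4→L4→R5→L2→R6 (+1); matched 7.
No augmenting path remains; maximum matching = 7.
König certificate: {L1, L2, L3, L4, L5, L6, L7} is a vertex cover of size 7 (every listed pair touches it), so no matching can be larger.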